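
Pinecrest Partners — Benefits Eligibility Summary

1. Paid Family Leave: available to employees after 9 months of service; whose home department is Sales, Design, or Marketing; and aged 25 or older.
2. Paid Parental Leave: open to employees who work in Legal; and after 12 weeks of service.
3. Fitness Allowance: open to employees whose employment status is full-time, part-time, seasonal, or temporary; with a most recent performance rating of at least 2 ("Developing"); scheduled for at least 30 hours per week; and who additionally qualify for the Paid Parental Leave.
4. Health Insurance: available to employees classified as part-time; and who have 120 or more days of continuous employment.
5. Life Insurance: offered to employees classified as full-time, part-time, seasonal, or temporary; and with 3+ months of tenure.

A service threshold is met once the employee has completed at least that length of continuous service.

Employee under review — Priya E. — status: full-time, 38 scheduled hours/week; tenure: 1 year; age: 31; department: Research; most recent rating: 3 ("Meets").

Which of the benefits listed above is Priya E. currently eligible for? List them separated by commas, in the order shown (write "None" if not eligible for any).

Paid Family Leave — service 1 year ≥ 9 months (≈270 days) ✓; dept Research ✗ → not eligible.
Paid Parental Leave — dept Research ✗ → not eligible.
Fitness Allowance — status full-time ✓; rating 3 ≥ 2 ✓; 38 hrs/wk ≥ 30 ✓; not eligible for Paid Parental Leave ✗ → not eligible.
Health Insurance — status full-time ✗ (requires part-time) → not eligible.
Life Insurance — status full-time ✓; service 1 year ≥ 3 months (≈90 days) ✓ → eligible.

Life Insurance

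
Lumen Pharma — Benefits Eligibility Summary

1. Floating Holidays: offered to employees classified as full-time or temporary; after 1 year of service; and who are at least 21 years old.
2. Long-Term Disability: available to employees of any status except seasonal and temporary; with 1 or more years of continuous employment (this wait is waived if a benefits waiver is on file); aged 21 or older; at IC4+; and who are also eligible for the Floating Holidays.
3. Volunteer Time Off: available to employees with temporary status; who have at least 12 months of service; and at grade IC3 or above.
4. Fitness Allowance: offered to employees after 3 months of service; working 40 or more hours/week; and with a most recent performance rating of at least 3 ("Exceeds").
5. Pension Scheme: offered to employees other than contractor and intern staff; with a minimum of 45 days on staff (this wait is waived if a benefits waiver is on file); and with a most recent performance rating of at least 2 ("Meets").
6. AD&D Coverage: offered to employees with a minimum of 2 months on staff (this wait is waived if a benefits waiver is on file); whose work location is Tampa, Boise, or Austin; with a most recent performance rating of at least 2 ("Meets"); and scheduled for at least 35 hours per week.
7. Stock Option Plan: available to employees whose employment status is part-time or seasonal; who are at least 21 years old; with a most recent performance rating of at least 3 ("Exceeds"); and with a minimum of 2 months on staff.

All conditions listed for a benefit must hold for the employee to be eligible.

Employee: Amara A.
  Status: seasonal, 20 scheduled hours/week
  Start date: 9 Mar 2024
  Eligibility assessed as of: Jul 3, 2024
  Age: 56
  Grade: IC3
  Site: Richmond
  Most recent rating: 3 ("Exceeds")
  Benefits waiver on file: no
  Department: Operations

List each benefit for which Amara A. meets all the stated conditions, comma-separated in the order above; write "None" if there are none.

Pension Scheme, Stock Option Plan

Service from 9 Mar 2024 to Jul 3, 2024: 116 days.
Floating Holidays — status seasonal ✗ (requires full-time or temporary) → not eligible.
Long-Term Disability — status seasonal ✗ (excluded) → not eligible.
Volunteer Time Off — status seasonal ✗ (requires temporary) → not eligible.
Fitness Allowance — service 116 days ≥ 3 months (≈90 days) ✓; 20 hrs/wk < 40 ✗ → not eligible.
Pension Scheme — status seasonal ✓ (not excluded); no waiver, service 116 days ≥ 45 days ✓; rating 3 ≥ 2 ✓ → eligible.
AD&D Coverage — no waiver, service 116 days ≥ 2 months (≈60 days) ✓; site Richmond ✗ (not Tampa, Boise, or Austin) → not eligible.
Stock Option Plan — status seasonal ✓; age 56 ≥ 21 ✓; rating 3 ≥ 3 ✓; service 116 days ≥ 2 months (≈60 days) ✓ → eligible.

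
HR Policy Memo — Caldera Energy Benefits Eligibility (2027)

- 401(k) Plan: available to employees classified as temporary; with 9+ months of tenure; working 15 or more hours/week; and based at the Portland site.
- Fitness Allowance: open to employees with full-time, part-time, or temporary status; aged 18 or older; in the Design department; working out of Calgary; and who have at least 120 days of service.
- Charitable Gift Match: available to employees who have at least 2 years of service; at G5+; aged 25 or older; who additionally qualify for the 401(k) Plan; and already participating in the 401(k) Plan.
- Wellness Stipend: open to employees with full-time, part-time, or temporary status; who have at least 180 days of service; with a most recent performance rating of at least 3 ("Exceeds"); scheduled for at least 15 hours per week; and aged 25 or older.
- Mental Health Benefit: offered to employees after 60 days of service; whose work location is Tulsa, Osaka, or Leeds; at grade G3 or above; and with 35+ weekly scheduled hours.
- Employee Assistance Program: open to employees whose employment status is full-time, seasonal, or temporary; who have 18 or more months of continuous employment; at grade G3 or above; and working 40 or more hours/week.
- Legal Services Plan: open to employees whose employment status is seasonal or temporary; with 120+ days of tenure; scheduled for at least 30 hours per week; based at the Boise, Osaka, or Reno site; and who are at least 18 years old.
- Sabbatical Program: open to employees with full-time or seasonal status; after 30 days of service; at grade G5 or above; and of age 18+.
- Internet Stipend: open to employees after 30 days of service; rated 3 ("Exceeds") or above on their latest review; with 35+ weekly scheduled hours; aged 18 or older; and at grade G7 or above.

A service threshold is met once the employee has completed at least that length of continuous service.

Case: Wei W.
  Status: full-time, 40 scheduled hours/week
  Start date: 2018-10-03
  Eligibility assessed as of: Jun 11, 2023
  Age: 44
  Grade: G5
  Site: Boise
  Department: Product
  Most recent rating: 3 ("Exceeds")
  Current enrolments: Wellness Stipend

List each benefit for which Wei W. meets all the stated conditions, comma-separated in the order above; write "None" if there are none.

Service from 2018-10-03 to Jun 11, 2023: 1712 days.
401(k) Plan — status full-time ✗ (requires temporary) → not eligible.
Fitness Allowance — status full-time ✓; age 44 ≥ 18 ✓; dept Product ✗ → not eligible.
Charitable Gift Match — service 1712 days ≥ 2 years (≈730 days) ✓; grade G5 ≥ G5 ✓; age 44 ≥ 25 ✓; not eligible for 401(k) Plan ✗ → not eligible.
Wellness Stipend — status full-time ✓; service 1712 days ≥ 180 days ✓; rating 3 ≥ 3 ✓; 40 hrs/wk ≥ 15 ✓; age 44 ≥ 25 ✓ → eligible.
Mental Health Benefit — service 1712 days ≥ 60 days ✓; site Boise ✗ (not Tulsa, Osaka, or Leeds) → not eligible.
Employee Assistance Program — status full-time ✓; service 1712 days ≥ 18 months (≈540 days) ✓; grade G5 ≥ G3 ✓; 40 hrs/wk ≥ 40 ✓ → eligible.
Legal Services Plan — status full-time ✗ (requires seasonal or temporary) → not eligible.
Sabbatical Program — status full-time ✓; service 1712 days ≥ 30 days ✓; grade G5 ≥ G5 ✓; age 44 ≥ 18 ✓ → eligible.
Internet Stipend — service 1712 days ≥ 30 days ✓; rating 3 ≥ 3 ✓; 40 hrs/wk ≥ 35 ✓; age 44 ≥ 18 ✓; grade G5 < G7 ✗ → not eligible.

Wellness Stipend, Employee Assistance Program, Sabbatical Program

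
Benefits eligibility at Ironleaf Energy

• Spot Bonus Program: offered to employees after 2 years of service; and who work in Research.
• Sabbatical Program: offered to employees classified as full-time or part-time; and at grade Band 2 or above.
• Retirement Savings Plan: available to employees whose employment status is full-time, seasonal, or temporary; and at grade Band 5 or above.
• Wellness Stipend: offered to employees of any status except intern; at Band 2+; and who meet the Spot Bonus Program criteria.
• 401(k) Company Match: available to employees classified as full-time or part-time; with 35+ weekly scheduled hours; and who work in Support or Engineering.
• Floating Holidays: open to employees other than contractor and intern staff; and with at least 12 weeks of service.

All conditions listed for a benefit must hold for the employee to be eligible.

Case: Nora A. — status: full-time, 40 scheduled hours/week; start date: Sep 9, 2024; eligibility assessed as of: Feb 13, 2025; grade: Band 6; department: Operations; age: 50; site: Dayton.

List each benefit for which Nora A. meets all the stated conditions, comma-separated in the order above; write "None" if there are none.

Sabbatical Program, Retirement Savings Plan, Floating Holidays

Service from Sep 9, 2024 to Feb 13, 2025: 157 days.
Spot Bonus Program — service 157 days < 2 years (≈730 days) ✗ → not eligible.
Sabbatical Program — status full-time ✓; grade Band 6 ≥ Band 2 ✓ → eligible.
Retirement Savings Plan — status full-time ✓; grade Band 6 ≥ Band 5 ✓ → eligible.
Wellness Stipend — status full-time ✓ (not excluded); grade Band 6 ≥ Band 2 ✓; not eligible for Spot Bonus Program ✗ → not eligible.
401(k) Company Match — status full-time ✓; 40 hrs/wk ≥ 35 ✓; dept Operations ✗ → not eligible.
Floating Holidays — status full-time ✓ (not excluded); service 157 days ≥ 12 weeks (≈84 days) ✓ → eligible.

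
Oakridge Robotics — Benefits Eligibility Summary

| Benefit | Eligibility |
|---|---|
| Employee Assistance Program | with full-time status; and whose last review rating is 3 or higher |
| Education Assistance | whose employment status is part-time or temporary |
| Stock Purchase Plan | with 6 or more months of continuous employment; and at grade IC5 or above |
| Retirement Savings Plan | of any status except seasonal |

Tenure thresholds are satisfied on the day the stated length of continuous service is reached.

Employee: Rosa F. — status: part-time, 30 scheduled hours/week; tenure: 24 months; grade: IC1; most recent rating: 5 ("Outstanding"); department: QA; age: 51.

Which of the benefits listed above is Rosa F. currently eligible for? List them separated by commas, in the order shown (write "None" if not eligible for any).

Employee Assistance Program — status part-time ✗ (requires full-time) → not eligible.
Education Assistance — status part-time ✓ → eligible.
Stock Purchase Plan — service 24 months ≥ 6 months ✓; grade IC1 < IC5 ✗ → not eligible.
Retirement Savings Plan — status part-time ✓ (not excluded) → eligible.

Education Assistance, Retirement Savings Plan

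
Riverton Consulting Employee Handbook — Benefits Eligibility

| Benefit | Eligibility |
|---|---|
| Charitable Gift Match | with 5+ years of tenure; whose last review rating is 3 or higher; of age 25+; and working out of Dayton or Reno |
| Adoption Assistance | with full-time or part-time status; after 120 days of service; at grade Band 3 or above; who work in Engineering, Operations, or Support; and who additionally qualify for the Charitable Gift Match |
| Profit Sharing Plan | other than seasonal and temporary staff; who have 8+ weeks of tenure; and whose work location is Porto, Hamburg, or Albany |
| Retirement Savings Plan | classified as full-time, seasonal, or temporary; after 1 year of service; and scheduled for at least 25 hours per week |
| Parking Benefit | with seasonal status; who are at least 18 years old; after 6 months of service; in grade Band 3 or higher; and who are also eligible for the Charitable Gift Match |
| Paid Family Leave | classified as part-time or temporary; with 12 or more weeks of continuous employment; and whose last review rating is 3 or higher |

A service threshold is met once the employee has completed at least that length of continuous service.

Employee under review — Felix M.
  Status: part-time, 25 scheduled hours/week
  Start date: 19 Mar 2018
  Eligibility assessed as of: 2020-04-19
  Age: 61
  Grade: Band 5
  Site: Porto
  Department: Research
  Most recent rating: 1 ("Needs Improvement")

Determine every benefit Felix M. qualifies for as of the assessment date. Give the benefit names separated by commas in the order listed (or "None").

Service from 19 Mar 2018 to 2020-04-19: 762 days.
Charitable Gift Match — service 762 days < 5 years (≈1825 days) ✗ → not eligible.
Adoption Assistance — status part-time ✓; service 762 days ≥ 120 days ✓; grade Band 5 ≥ Band 3 ✓; dept Research ✗ → not eligible.
Profit Sharing Plan — status part-time ✓ (not excluded); service 762 days ≥ 8 weeks (≈56 days) ✓; site Porto ✓ → eligible.
Retirement Savings Plan — status part-time ✗ (requires full-time, seasonal, or temporary) → not eligible.
Parking Benefit — status part-time ✗ (requires seasonal) → not eligible.
Paid Family Leave — status part-time ✓; service 762 days ≥ 12 weeks (≈84 days) ✓; rating 1 < 3 ✗ → not eligible.

Profit Sharing Plan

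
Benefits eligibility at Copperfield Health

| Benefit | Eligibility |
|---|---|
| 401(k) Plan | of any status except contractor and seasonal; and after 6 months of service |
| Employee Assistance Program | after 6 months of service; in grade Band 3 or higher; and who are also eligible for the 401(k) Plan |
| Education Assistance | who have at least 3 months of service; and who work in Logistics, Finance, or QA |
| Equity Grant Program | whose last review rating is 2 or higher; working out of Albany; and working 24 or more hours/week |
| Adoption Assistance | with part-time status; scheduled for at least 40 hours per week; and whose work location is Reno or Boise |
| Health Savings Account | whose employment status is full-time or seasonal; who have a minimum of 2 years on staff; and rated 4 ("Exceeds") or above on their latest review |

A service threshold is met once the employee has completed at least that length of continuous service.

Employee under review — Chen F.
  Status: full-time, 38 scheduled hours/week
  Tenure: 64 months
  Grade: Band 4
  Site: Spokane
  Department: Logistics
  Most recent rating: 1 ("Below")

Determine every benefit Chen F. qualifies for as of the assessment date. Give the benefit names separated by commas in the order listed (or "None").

401(k) Plan, Employee Assistance Program, Education Assistance

401(k) Plan — status full-time ✓ (not excluded); service 64 months ≥ 6 months ✓ → eligible.
Employee Assistance Program — service 64 months ≥ 6 months ✓; grade Band 4 ≥ Band 3 ✓; eligible for 401(k) Plan ✓ → eligible.
Education Assistance — service 64 months ≥ 3 months ✓; dept Logistics ✓ → eligible.
Equity Grant Program — rating 1 < 2 ✗ → not eligible.
Adoption Assistance — status full-time ✗ (requires part-time) → not eligible.
Health Savings Account — status full-time ✓; service 64 months ≥ 2 years (≈730 days) ✓; rating 1 < 4 ✗ → not eligible.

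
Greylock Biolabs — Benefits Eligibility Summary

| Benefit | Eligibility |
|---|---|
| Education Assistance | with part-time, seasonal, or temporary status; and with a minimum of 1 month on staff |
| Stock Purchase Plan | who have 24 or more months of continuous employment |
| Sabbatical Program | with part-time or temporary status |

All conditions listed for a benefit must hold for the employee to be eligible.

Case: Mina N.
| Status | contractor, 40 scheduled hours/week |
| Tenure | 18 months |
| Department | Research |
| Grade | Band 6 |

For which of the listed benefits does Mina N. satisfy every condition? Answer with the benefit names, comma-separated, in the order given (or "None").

None

Education Assistance — status contractor ✗ (requires part-time, seasonal, or temporary) → not eligible.
Stock Purchase Plan — service 18 months < 24 months ✗ → not eligible.
Sabbatical Program — status contractor ✗ (requires part-time or temporary) → not eligible.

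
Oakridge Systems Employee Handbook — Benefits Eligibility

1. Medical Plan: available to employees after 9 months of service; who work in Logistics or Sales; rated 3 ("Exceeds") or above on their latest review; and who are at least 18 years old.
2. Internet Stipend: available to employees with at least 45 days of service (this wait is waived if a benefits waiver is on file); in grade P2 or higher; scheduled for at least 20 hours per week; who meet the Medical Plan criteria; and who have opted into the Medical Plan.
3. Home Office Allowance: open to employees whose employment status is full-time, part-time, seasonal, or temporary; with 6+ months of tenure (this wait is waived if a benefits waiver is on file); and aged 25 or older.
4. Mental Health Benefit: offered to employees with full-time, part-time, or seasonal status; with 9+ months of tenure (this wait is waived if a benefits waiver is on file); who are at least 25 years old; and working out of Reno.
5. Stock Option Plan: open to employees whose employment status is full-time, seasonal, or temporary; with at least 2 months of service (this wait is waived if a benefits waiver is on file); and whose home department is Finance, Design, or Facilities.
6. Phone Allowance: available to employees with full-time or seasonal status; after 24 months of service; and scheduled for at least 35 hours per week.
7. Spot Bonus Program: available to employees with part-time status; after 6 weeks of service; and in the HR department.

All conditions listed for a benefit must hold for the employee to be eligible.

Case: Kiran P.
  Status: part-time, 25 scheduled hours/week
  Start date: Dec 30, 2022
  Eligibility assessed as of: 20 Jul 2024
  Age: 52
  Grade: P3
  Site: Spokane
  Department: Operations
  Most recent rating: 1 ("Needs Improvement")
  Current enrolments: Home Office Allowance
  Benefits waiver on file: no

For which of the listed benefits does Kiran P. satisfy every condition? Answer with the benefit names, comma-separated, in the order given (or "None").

Service from Dec 30, 2022 to 20 Jul 2024: 568 days.
Medical Plan — service 568 days ≥ 9 months (≈270 days) ✓; dept Operations ✗ → not eligible.
Internet Stipend — no waiver, service 568 days ≥ 45 days ✓; grade P3 ≥ P2 ✓; 25 hrs/wk ≥ 20 ✓; not eligible for Medical Plan ✗ → not eligible.
Home Office Allowance — status part-time ✓; no waiver, service 568 days ≥ 6 months (≈180 days) ✓; age 52 ≥ 25 ✓ → eligible.
Mental Health Benefit — status part-time ✓; no waiver, service 568 days ≥ 9 months (≈270 days) ✓; age 52 ≥ 25 ✓; site Spokane ✗ (not Reno) → not eligible.
Stock Option Plan — status part-time ✗ (requires full-time, seasonal, or temporary) → not eligible.
Phone Allowance — status part-time ✗ (requires full-time or seasonal) → not eligible.
Spot Bonus Program — status part-time ✓; service 568 days ≥ 6 weeks (≈42 days) ✓; dept Operations ✗ → not eligible.

Home Office Allowance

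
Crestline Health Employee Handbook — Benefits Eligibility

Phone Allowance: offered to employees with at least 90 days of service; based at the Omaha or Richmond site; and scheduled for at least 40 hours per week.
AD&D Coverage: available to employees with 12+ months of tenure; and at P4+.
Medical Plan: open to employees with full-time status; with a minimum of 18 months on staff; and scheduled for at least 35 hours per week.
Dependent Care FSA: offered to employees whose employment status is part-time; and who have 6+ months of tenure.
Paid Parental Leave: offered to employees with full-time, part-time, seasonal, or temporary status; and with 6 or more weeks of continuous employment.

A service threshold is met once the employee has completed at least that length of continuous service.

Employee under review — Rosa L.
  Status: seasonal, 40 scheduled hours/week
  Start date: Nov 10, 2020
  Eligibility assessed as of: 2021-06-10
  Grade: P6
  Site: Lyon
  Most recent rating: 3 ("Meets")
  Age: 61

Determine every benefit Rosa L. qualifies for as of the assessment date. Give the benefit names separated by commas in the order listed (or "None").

Paid Parental Leave

Service from Nov 10, 2020 to 2021-06-10: 212 days.
Phone Allowance — service 212 days ≥ 90 days ✓; site Lyon ✗ (not Omaha or Richmond) → not eligible.
AD&D Coverage — service 212 days < 12 months (≈360 days) ✗ → not eligible.
Medical Plan — status seasonal ✗ (requires full-time) → not eligible.
Dependent Care FSA — status seasonal ✗ (requires part-time) → not eligible.
Paid Parental Leave — status seasonal ✓; service 212 days ≥ 6 weeks (≈42 days) ✓ → eligible.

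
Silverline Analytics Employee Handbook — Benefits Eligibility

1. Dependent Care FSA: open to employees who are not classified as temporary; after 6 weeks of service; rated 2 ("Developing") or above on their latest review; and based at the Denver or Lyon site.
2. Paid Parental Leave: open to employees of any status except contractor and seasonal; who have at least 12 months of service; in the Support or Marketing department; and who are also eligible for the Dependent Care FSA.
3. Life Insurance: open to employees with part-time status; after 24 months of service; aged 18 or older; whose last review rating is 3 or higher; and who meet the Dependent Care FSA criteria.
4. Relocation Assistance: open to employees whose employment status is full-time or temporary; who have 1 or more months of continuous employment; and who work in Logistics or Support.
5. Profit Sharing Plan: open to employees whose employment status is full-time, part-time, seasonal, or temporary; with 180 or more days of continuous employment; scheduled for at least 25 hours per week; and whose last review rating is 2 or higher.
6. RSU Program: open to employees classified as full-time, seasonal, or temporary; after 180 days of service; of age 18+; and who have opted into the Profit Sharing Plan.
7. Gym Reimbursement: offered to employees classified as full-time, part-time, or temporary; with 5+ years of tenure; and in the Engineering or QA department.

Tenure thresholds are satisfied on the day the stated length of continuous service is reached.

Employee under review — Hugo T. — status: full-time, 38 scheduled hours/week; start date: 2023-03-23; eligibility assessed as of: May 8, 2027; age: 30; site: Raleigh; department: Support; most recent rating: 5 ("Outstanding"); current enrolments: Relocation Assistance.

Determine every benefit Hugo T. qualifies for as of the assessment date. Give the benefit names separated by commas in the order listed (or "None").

Relocation Assistance, Profit Sharing Plan

Service from 2023-03-23 to May 8, 2027: 1507 days.
Dependent Care FSA — status full-time ✓ (not excluded); service 1507 days ≥ 6 weeks (≈42 days) ✓; rating 5 ≥ 2 ✓; site Raleigh ✗ (not Denver or Lyon) → not eligible.
Paid Parental Leave — status full-time ✓ (not excluded); service 1507 days ≥ 12 months (≈360 days) ✓; dept Support ✓; not eligible for Dependent Care FSA ✗ → not eligible.
Life Insurance — status full-time ✗ (requires part-time) → not eligible.
Relocation Assistance — status full-time ✓; service 1507 days ≥ 1 month (≈30 days) ✓; dept Support ✓ → eligible.
Profit Sharing Plan — status full-time ✓; service 1507 days ≥ 180 days ✓; 38 hrs/wk ≥ 25 ✓; rating 5 ≥ 2 ✓ → eligible.
RSU Program — status full-time ✓; service 1507 days ≥ 180 days ✓; age 30 ≥ 18 ✓; not enrolled in Profit Sharing Plan ✗ → not eligible.
Gym Reimbursement — status full-time ✓; service 1507 days < 5 years (≈1825 days) ✗ → not eligible.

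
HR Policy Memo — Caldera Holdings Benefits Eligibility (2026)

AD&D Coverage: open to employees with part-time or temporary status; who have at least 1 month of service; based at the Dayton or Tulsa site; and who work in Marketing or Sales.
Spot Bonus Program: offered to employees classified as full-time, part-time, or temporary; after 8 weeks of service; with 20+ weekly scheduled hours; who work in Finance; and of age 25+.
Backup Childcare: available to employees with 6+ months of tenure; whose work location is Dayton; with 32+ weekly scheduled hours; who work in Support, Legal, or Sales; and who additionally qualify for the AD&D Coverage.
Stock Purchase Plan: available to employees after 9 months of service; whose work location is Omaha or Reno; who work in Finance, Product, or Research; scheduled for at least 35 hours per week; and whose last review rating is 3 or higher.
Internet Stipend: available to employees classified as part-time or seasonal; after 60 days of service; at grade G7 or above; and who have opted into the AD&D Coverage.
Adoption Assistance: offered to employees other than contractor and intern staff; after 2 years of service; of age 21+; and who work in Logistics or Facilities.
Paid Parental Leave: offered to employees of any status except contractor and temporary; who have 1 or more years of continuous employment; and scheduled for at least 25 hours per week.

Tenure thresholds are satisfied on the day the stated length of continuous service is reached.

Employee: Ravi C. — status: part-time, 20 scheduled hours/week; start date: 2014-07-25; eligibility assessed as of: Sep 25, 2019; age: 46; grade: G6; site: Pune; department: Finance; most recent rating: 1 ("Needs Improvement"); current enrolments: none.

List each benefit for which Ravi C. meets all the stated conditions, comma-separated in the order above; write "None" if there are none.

Service from 2014-07-25 to Sep 25, 2019: 1888 days.
AD&D Coverage — status part-time ✓; service 1888 days ≥ 1 month (≈30 days) ✓; site Pune ✗ (not Dayton or Tulsa) → not eligible.
Spot Bonus Program — status part-time ✓; service 1888 days ≥ 8 weeks (≈56 days) ✓; 20 hrs/wk ≥ 20 ✓; dept Finance ✓; age 46 ≥ 25 ✓ → eligible.
Backup Childcare — service 1888 days ≥ 6 months (≈180 days) ✓; site Pune ✗ (not Dayton) → not eligible.
Stock Purchase Plan — service 1888 days ≥ 9 months (≈270 days) ✓; site Pune ✗ (not Omaha or Reno) → not eligible.
Internet Stipend — status part-time ✓; service 1888 days ≥ 60 days ✓; grade G6 < G7 ✗ → not eligible.
Adoption Assistance — status part-time ✓ (not excluded); service 1888 days ≥ 2 years (≈730 days) ✓; age 46 ≥ 21 ✓; dept Finance ✗ → not eligible.
Paid Parental Leave — status part-time ✓ (not excluded); service 1888 days ≥ 1 year (≈365 days) ✓; 20 hrs/wk < 25 ✗ → not eligible.

Spot Bonus Program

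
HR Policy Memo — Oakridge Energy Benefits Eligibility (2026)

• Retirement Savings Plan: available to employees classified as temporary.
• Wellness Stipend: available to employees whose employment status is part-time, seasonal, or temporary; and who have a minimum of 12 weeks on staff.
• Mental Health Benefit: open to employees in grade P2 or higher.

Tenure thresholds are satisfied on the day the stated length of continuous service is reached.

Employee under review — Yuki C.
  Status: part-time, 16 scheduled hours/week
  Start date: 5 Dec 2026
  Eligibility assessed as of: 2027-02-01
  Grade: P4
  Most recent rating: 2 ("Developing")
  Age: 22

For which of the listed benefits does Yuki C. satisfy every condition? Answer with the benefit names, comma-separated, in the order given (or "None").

Service from 5 Dec 2026 to 2027-02-01: 58 days.
Retirement Savings Plan — status part-time ✗ (requires temporary) → not eligible.
Wellness Stipend — status part-time ✓; service 58 days < 12 weeks (≈84 days) ✗ → not eligible.
Mental Health Benefit — grade P4 ≥ P2 ✓ → eligible.

Mental Health Benefit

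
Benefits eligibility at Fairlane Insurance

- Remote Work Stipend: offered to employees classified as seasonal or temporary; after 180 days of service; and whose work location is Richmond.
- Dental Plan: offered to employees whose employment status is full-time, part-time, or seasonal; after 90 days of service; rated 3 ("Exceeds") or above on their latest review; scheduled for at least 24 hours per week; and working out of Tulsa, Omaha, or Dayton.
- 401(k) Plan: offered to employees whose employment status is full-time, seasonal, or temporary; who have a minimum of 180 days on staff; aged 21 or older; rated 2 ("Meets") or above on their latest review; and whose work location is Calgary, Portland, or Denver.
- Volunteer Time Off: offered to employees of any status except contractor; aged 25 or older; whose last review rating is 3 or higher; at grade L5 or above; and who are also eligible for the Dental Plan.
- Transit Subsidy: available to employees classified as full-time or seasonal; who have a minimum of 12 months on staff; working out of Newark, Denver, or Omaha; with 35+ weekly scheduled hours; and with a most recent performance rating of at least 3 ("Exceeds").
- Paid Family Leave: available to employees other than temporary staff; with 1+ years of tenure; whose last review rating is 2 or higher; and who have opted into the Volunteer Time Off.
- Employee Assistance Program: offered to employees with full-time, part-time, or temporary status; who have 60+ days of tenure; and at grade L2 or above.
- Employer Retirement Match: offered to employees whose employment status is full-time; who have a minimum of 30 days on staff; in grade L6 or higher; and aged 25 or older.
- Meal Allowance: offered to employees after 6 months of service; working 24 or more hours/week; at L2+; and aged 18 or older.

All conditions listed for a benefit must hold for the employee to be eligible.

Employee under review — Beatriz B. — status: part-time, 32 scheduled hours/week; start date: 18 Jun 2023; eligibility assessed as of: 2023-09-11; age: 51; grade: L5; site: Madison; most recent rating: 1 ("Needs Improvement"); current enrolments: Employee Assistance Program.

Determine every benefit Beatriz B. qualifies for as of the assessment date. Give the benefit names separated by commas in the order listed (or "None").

Service from 18 Jun 2023 to 2023-09-11: 85 days.
Remote Work Stipend — status part-time ✗ (requires seasonal or temporary) → not eligible.
Dental Plan — status part-time ✓; service 85 days < 90 days ✗ → not eligible.
401(k) Plan — status part-time ✗ (requires full-time, seasonal, or temporary) → not eligible.
Volunteer Time Off — status part-time ✓ (not excluded); age 51 ≥ 25 ✓; rating 1 < 3 ✗ → not eligible.
Transit Subsidy — status part-time ✗ (requires full-time or seasonal) → not eligible.
Paid Family Leave — status part-time ✓ (not excluded); service 85 days < 1 year (≈365 days) ✗ → not eligible.
Employee Assistance Program — status part-time ✓; service 85 days ≥ 60 days ✓; grade L5 ≥ L2 ✓ → eligible.
Employer Retirement Match — status part-time ✗ (requires full-time) → not eligible.
Meal Allowance — service 85 days < 6 months (≈180 days) ✗ → not eligible.

Employee Assistance Program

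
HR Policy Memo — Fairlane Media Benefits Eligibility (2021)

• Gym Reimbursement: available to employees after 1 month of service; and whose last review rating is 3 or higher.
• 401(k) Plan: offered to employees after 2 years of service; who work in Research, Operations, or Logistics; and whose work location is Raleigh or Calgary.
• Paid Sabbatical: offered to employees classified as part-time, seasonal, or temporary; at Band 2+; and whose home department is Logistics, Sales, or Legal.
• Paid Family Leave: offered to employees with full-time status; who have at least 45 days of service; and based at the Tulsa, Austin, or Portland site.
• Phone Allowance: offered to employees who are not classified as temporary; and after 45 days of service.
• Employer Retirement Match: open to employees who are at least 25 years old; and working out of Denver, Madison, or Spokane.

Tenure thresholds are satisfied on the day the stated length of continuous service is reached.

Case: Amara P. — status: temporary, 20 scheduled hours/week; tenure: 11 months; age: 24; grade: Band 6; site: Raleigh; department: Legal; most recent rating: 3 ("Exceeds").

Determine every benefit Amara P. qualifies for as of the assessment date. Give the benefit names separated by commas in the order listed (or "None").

Gym Reimbursement, Paid Sabbatical

Gym Reimbursement — service 11 months ≥ 1 month ✓; rating 3 ≥ 3 ✓ → eligible.
401(k) Plan — service 11 months < 2 years (≈730 days) ✗ → not eligible.
Paid Sabbatical — status temporary ✓; grade Band 6 ≥ Band 2 ✓; dept Legal ✓ → eligible.
Paid Family Leave — status temporary ✗ (requires full-time) → not eligible.
Phone Allowance — status temporary ✗ (excluded) → not eligible.
Employer Retirement Match — age 24 < 25 ✗ → not eligible.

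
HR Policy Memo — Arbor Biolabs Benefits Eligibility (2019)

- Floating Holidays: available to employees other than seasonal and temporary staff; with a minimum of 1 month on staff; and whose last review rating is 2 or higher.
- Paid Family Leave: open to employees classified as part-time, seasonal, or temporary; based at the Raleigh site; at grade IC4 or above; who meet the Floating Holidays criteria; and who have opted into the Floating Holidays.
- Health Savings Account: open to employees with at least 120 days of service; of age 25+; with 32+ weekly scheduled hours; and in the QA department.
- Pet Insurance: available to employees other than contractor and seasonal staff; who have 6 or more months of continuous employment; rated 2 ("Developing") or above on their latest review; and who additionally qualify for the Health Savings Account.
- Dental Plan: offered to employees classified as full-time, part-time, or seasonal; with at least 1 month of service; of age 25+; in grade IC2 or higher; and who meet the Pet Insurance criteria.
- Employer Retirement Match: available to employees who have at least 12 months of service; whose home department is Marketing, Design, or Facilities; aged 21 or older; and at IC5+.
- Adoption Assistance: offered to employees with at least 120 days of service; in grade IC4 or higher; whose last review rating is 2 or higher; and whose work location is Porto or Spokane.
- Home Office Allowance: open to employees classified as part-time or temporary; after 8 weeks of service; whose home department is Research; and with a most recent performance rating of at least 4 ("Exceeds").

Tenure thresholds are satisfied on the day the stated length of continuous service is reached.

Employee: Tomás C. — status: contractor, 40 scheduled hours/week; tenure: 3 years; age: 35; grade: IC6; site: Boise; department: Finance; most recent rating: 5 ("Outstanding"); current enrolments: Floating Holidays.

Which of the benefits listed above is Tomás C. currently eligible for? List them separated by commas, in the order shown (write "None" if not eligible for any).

Floating Holidays

Floating Holidays — status contractor ✓ (not excluded); service 3 years ≥ 1 month (≈30 days) ✓; rating 5 ≥ 2 ✓ → eligible.
Paid Family Leave — status contractor ✗ (requires part-time, seasonal, or temporary) → not eligible.
Health Savings Account — service 3 years ≥ 120 days ✓; age 35 ≥ 25 ✓; 40 hrs/wk ≥ 32 ✓; dept Finance ✗ → not eligible.
Pet Insurance — status contractor ✗ (excluded) → not eligible.
Dental Plan — status contractor ✗ (requires full-time, part-time, or seasonal) → not eligible.
Employer Retirement Match — service 3 years ≥ 12 months (≈360 days) ✓; dept Finance ✗ → not eligible.
Adoption Assistance — service 3 years ≥ 120 days ✓; grade IC6 ≥ IC4 ✓; rating 5 ≥ 2 ✓; site Boise ✗ (not Porto or Spokane) → not eligible.
Home Office Allowance — status contractor ✗ (requires part-time or temporary) → not eligible.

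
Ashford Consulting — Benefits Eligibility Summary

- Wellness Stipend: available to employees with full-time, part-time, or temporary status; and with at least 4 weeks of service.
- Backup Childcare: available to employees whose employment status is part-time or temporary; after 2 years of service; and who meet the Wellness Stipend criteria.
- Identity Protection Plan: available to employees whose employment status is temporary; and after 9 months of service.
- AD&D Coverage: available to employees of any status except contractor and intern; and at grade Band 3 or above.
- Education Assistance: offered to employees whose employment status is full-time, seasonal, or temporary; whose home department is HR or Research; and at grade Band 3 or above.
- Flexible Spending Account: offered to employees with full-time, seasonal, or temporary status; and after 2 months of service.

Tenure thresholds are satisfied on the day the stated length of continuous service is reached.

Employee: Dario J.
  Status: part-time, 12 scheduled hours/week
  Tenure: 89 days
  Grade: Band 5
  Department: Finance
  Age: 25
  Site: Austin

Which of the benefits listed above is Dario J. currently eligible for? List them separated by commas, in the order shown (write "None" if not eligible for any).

Wellness Stipend — status part-time ✓; service 89 days ≥ 4 weeks (≈28 days) ✓ → eligible.
Backup Childcare — status part-time ✓; service 89 days < 2 years (≈730 days) ✗ → not eligible.
Identity Protection Plan — status part-time ✗ (requires temporary) → not eligible.
AD&D Coverage — status part-time ✓ (not excluded); grade Band 5 ≥ Band 3 ✓ → eligible.
Education Assistance — status part-time ✗ (requires full-time, seasonal, or temporary) → not eligible.
Flexible Spending Account — status part-time ✗ (requires full-time, seasonal, or temporary) → not eligible.

Wellness Stipend, AD&D Coverage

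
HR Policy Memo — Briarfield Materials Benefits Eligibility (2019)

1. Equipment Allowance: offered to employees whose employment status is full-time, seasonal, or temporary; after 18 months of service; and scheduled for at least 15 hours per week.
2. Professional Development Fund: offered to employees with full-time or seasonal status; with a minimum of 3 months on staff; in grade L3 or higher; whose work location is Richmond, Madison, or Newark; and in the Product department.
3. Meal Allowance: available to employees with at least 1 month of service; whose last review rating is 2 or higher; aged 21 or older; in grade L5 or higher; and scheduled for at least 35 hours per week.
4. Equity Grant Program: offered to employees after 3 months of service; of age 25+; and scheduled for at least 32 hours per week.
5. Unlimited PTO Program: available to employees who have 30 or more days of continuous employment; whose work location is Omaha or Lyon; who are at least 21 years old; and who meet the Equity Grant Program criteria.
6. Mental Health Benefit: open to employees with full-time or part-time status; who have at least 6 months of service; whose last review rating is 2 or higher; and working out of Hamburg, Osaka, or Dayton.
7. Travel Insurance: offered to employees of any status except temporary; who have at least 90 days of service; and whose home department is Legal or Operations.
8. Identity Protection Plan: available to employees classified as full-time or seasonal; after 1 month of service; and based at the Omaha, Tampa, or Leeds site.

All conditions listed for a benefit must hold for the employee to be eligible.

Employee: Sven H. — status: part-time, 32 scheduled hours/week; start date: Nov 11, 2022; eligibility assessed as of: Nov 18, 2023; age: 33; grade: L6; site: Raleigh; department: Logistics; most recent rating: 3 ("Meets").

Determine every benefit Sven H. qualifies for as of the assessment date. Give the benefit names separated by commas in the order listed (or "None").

Equity Grant Program

Service from Nov 11, 2022 to Nov 18, 2023: 372 days.
Equipment Allowance — status part-time ✗ (requires full-time, seasonal, or temporary) → not eligible.
Professional Development Fund — status part-time ✗ (requires full-time or seasonal) → not eligible.
Meal Allowance — service 372 days ≥ 1 month (≈30 days) ✓; rating 3 ≥ 2 ✓; age 33 ≥ 21 ✓; grade L6 ≥ L5 ✓; 32 hrs/wk < 35 ✗ → not eligible.
Equity Grant Program — service 372 days ≥ 3 months (≈90 days) ✓; age 33 ≥ 25 ✓; 32 hrs/wk ≥ 32 ✓ → eligible.
Unlimited PTO Program — service 372 days ≥ 30 days ✓; site Raleigh ✗ (not Omaha or Lyon) → not eligible.
Mental Health Benefit — status part-time ✓; service 372 days ≥ 6 months (≈180 days) ✓; rating 3 ≥ 2 ✓; site Raleigh ✗ (not Hamburg, Osaka, or Dayton) → not eligible.
Travel Insurance — status part-time ✓ (not excluded); service 372 days ≥ 90 days ✓; dept Logistics ✗ → not eligible.
Identity Protection Plan — status part-time ✗ (requires full-time or seasonal) → not eligible.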